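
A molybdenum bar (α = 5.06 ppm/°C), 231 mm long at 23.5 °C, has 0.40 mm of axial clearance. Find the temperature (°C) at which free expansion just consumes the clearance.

366 °C

α·L₀·ΔT = 0.4 mm ⇒ ΔT = 0.4 / (5.06×10⁻⁶ × 231.0) = 342.2 K.
T = 23.5 + 342.2 = 365.7 °C.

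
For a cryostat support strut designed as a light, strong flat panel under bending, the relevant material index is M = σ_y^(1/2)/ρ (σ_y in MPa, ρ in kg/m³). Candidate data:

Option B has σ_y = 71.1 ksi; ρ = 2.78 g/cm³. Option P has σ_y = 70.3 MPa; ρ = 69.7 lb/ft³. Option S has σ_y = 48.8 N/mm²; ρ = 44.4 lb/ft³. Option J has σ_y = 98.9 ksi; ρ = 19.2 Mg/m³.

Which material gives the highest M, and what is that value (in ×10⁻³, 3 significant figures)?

option S, M = 9.82×10⁻³

Putting every candidate on a common basis:
  option B: σ_y = 490.2 MPa, ρ = 2780 kg/m³
  option P: σ_y = 70.30 MPa, ρ = 1116 kg/m³
  option S: σ_y = 48.80 MPa, ρ = 711.2 kg/m³
  option J: σ_y = 681.9 MPa, ρ = 19200 kg/m³
  option S: M = 9.82×10⁻³
  option B: M = 7.96×10⁻³
  option P: M = 7.51×10⁻³
  option J: M = 1.36×10⁻³
Highest index: option S.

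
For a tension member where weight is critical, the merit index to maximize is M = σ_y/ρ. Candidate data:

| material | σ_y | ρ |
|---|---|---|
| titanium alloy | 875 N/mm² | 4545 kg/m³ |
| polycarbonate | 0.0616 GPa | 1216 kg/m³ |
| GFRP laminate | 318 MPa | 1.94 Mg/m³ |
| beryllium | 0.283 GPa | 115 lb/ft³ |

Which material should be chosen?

titanium alloy

In SI units:
  titanium alloy: σ_y = 875.0 MPa, ρ = 4545 kg/m³
  polycarbonate: σ_y = 61.60 MPa, ρ = 1216 kg/m³
  GFRP laminate: σ_y = 318.0 MPa, ρ = 1940 kg/m³
  beryllium: σ_y = 283.0 MPa, ρ = 1842 kg/m³
  titanium alloy: M = 193 kN·m/kg
  GFRP laminate: M = 164 kN·m/kg
  beryllium: M = 154 kN·m/kg
  polycarbonate: M = 50.7 kN·m/kg
Titanium alloy ranks first.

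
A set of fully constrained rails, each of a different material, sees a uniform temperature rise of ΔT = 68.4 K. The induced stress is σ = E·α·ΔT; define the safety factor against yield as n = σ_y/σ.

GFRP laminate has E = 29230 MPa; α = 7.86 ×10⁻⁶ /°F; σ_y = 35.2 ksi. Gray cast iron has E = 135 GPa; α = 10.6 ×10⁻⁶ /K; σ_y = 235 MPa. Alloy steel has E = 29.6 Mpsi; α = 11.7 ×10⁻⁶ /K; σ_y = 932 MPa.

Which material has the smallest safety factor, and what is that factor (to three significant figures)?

Per material, after unit conversion:
  GFRP laminate: E = 29.23, α = 14.1, σ_y = 242.7 → σ = 28.3 MPa, n = 8.58
  gray cast iron: E = 135.0, α = 10.6, σ_y = 235.0 → σ = 97.9 MPa, n = 2.40
  alloy steel: E = 204.1, α = 11.7, σ_y = 932.0 → σ = 163 MPa, n = 5.71
Smallest n: gray cast iron with n = 2.40.

gray cast iron, n = 2.40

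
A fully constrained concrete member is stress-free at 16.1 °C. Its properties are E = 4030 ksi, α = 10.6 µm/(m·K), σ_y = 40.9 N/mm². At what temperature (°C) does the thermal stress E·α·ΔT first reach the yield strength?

155 °C

E = 4030 ksi = 27.79 GPa.
σ_y = 40.9 N/mm² = 40.90 MPa.
E·α·ΔT = 40.90 MPa ⇒ ΔT = 40.90 / (27.79×10³ × 10.6×10⁻⁶) = 138.9 K.
T = 16.1 + 138.9 = 155.0 °C.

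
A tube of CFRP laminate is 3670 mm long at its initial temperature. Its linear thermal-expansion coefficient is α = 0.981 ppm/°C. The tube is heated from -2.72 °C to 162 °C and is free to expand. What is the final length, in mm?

3670.6 mm

ΔT = 162 − (-2.72) = 164.7 K.
ΔL = α·L₀·ΔT = 0.981×10⁻⁶ × 3670 mm × 164.7 K = 0.593 mm.
L = L₀ + ΔL = 3670 + 0.593 = 3670.6 mm.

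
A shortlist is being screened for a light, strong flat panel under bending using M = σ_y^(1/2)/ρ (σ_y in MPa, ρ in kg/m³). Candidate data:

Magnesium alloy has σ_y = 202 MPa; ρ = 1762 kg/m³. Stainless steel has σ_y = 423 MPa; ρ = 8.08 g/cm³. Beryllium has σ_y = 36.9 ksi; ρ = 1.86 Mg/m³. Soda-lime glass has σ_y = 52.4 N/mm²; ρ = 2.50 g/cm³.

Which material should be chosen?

beryllium

In SI units:
  magnesium alloy: σ_y = 202.0 MPa, ρ = 1762 kg/m³
  stainless steel: σ_y = 423.0 MPa, ρ = 8080 kg/m³
  beryllium: σ_y = 254.4 MPa, ρ = 1860 kg/m³
  soda-lime glass: σ_y = 52.40 MPa, ρ = 2500 kg/m³
  beryllium: M = 8.58×10⁻³
  magnesium alloy: M = 8.07×10⁻³
  soda-lime glass: M = 2.90×10⁻³
  stainless steel: M = 2.55×10⁻³
Beryllium has the largest M.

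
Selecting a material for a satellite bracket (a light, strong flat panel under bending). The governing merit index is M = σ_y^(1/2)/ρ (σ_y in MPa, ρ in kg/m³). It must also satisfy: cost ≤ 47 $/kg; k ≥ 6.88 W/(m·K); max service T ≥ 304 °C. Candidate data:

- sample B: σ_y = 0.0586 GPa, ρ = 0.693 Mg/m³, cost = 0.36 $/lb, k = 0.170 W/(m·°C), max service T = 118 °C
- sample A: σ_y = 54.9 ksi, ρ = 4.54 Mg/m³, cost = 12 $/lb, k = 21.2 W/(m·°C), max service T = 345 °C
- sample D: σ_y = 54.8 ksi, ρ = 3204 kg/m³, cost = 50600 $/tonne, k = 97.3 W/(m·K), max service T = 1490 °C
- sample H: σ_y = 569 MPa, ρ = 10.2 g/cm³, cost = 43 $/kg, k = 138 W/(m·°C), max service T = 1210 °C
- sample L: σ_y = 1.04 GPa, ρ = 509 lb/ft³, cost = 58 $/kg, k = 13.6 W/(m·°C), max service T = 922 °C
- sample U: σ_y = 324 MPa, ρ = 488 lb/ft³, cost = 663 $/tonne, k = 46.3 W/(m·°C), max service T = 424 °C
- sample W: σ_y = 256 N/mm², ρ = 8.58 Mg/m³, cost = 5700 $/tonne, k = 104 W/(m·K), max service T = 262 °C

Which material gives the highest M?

Screen on constraints: cost ≤ 47 $/kg; k ≥ 6.88 W/(m·K); max service T ≥ 304 °C. Survivors: sample A, sample H, sample U.
Convert each candidate to consistent units, then evaluate M:
  sample A: σ_y = 378.5 MPa, ρ = 4540 kg/m³
  sample H: σ_y = 569.0 MPa, ρ = 10200 kg/m³
  sample U: σ_y = 324.0 MPa, ρ = 7817 kg/m³
  sample A: M = 4.29×10⁻³
  sample H: M = 2.34×10⁻³
  sample U: M = 2.30×10⁻³
The maximum is for sample A.

sample A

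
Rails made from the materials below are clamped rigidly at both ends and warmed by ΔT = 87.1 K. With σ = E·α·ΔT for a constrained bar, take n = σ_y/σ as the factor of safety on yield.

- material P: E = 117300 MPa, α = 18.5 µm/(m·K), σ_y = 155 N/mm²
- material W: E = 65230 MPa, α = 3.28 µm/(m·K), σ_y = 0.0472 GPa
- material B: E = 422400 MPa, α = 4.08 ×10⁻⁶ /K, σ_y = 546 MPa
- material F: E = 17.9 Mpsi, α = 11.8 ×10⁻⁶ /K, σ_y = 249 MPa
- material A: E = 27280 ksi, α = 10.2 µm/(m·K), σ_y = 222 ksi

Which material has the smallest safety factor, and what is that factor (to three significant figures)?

material P, n = 0.820

Per material, after unit conversion:
  material P: E = 117.3, α = 18.5, σ_y = 155.0 → σ = 189 MPa, n = 0.820
  material W: E = 65.23, α = 3.28, σ_y = 47.20 → σ = 18.6 MPa, n = 2.53
  material B: E = 422.4, α = 4.08, σ_y = 546.0 → σ = 150 MPa, n = 3.64
  material F: E = 123.4, α = 11.8, σ_y = 249.0 → σ = 127 MPa, n = 1.96
  material A: E = 188.1, α = 10.2, σ_y = 1531 → σ = 167 MPa, n = 9.16
Material P has the lowest safety factor, n = 0.820.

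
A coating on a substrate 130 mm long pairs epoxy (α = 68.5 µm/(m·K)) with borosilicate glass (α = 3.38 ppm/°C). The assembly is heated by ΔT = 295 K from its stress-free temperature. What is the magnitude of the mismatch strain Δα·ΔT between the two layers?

Δα = |68.5 − 3.38|×10⁻⁶/K = 65.1×10⁻⁶/K.
Mismatch strain = Δα·ΔT = 65.1×10⁻⁶ × 295.0 = 0.0192.

0.0192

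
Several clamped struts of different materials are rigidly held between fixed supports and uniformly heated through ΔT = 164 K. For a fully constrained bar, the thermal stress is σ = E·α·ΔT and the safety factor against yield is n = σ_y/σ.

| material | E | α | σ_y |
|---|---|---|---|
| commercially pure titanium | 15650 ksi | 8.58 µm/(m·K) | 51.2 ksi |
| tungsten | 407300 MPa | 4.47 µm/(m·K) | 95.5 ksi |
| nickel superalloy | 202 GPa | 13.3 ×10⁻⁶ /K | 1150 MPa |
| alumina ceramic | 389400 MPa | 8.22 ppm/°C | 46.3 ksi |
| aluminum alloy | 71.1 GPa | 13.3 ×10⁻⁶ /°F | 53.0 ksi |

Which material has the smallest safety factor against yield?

Per material, after unit conversion:
  commercially pure titanium: E = 107.9, α = 8.58, σ_y = 353.0 → σ = 152 MPa, n = 2.33
  tungsten: E = 407.3, α = 4.47, σ_y = 658.4 → σ = 299 MPa, n = 2.21
  nickel superalloy: E = 202.0, α = 13.3, σ_y = 1150 → σ = 441 MPa, n = 2.61
  alumina ceramic: E = 389.4, α = 8.22, σ_y = 319.2 → σ = 525 MPa, n = 0.608
  aluminum alloy: E = 71.10, α = 23.9, σ_y = 365.4 → σ = 279 MPa, n = 1.31
Alumina ceramic has the lowest safety factor, n = 0.608.

alumina ceramic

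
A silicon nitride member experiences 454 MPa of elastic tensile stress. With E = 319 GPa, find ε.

1.42×10⁻³

ε = σ/E = 454 / 319000 = 1.42×10⁻³.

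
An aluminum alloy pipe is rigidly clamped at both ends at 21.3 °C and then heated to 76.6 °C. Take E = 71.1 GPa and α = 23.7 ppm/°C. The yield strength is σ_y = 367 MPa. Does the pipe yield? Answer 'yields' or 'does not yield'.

ΔT = 55.30 K. Constrained thermal stress σ = E·α·ΔT = 71.10×10³ MPa × 23.7×10⁻⁶ × 55.30 = 93.2 MPa (compressive).
Compare to σ_y = 367 MPa: σ < σ_y, so it does not yield.

does not yield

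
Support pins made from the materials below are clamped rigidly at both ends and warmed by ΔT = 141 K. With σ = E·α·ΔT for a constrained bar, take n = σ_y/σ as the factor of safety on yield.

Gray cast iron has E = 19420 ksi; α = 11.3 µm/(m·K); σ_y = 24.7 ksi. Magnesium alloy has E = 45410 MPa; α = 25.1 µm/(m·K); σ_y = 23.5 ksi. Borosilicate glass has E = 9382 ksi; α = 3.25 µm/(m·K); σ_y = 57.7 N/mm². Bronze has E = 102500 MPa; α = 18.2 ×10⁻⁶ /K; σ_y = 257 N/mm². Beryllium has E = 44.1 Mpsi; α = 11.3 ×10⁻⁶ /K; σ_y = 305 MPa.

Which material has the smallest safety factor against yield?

Converting E to GPa, α to ×10⁻⁶/K, σ_y to MPa, then σ and n for each:
  gray cast iron: E = 133.9, α = 11.3, σ_y = 170.3 → σ = 213 MPa, n = 0.798
  magnesium alloy: E = 45.41, α = 25.1, σ_y = 162.0 → σ = 161 MPa, n = 1.01
  borosilicate glass: E = 64.69, α = 3.25, σ_y = 57.70 → σ = 29.6 MPa, n = 1.95
  bronze: E = 102.5, α = 18.2, σ_y = 257.0 → σ = 263 MPa, n = 0.977
  beryllium: E = 304.1, α = 11.3, σ_y = 305.0 → σ = 484 MPa, n = 0.630
Smallest n: beryllium with n = 0.630.

beryllium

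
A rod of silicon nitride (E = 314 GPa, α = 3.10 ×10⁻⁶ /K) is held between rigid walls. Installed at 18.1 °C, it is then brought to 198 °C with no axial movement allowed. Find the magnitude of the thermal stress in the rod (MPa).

ΔT = 179.9 K. Constrained thermal stress σ = E·α·ΔT = 314.0×10³ MPa × 3.10×10⁻⁶ × 179.9 = 175 MPa (compressive).

175 MPa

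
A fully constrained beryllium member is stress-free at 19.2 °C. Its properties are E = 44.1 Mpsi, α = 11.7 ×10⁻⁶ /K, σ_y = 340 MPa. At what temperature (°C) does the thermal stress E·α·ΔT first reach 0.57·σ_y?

73.7 °C

E = 44.1 Mpsi = 304.1 GPa.
E·α·ΔT = 193.8 MPa ⇒ ΔT = 193.8 / (304.1×10³ × 11.7×10⁻⁶) = 54.48 K.
T = 19.2 + 54.48 = 73.68 °C.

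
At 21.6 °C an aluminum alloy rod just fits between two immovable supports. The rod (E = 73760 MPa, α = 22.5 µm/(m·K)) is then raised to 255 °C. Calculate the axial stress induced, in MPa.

387 MPa

E = 73760 MPa = 73.76 GPa.
ΔT = 233.4 K. Constrained thermal stress σ = E·α·ΔT = 73.76×10³ MPa × 22.5×10⁻⁶ × 233.4 = 387 MPa (compressive).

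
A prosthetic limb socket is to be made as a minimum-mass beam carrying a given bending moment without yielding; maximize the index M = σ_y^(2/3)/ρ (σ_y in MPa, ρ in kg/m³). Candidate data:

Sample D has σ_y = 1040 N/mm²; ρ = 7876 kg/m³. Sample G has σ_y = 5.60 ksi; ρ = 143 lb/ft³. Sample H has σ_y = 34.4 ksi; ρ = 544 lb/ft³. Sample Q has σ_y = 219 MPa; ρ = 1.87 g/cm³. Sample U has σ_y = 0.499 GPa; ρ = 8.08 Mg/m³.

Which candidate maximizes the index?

After converting to SI:
  sample D: σ_y = 1040 MPa, ρ = 7876 kg/m³
  sample G: σ_y = 38.61 MPa, ρ = 2291 kg/m³
  sample H: σ_y = 237.2 MPa, ρ = 8714 kg/m³
  sample Q: σ_y = 219.0 MPa, ρ = 1870 kg/m³
  sample U: σ_y = 499.0 MPa, ρ = 8080 kg/m³
  sample Q: M = 19.4×10⁻³
  sample D: M = 13.0×10⁻³
  sample U: M = 7.79×10⁻³
  sample G: M = 4.99×10⁻³
  sample H: M = 4.40×10⁻³
Highest index: sample Q.

sample Q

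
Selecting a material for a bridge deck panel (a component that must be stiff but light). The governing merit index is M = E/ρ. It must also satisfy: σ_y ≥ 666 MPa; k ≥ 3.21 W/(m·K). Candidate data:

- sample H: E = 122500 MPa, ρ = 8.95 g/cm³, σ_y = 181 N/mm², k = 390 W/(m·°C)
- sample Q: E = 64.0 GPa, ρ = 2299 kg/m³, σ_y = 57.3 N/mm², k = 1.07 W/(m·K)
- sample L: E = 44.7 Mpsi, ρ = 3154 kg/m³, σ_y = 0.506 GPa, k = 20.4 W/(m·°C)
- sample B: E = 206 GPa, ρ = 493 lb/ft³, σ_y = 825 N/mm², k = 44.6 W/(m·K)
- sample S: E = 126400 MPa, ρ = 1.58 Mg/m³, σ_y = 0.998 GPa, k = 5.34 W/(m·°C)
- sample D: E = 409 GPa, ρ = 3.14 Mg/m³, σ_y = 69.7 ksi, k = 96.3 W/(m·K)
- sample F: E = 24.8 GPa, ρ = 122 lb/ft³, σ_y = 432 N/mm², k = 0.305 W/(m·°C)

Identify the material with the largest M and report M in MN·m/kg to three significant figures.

sample S, M = 80.0 MN·m/kg

Screen on constraints: σ_y ≥ 666 MPa; k ≥ 3.21 W/(m·K). Survivors: sample B, sample S.
After converting to SI:
  sample B: E = 206.0 GPa, ρ = 7897 kg/m³
  sample S: E = 126.4 GPa, ρ = 1580 kg/m³
  sample S: M = 80.0 MN·m/kg
  sample B: M = 26.1 MN·m/kg
Sample S has the largest M.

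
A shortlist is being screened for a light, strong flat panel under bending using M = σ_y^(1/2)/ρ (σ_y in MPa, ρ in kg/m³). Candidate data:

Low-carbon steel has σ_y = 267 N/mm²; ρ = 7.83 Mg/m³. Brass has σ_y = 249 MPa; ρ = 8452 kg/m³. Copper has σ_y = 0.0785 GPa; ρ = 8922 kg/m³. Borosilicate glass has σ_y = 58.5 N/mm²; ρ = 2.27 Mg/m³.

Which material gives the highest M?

borosilicate glass

Putting every candidate on a common basis:
  low-carbon steel: σ_y = 267.0 MPa, ρ = 7830 kg/m³
  brass: σ_y = 249.0 MPa, ρ = 8452 kg/m³
  copper: σ_y = 78.50 MPa, ρ = 8922 kg/m³
  borosilicate glass: σ_y = 58.50 MPa, ρ = 2270 kg/m³
  borosilicate glass: M = 3.37×10⁻³
  low-carbon steel: M = 2.09×10⁻³
  brass: M = 1.87×10⁻³
  copper: M = 0.993×10⁻³
Borosilicate glass ranks first.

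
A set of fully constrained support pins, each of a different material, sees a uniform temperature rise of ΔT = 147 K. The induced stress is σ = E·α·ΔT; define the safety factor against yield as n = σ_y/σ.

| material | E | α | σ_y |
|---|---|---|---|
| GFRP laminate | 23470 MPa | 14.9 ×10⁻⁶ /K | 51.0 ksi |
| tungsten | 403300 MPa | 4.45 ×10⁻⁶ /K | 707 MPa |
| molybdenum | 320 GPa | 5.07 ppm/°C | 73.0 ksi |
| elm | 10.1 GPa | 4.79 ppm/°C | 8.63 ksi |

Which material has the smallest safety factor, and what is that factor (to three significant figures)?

molybdenum, n = 2.11

Per material, after unit conversion:
  GFRP laminate: E = 23.47, α = 14.9, σ_y = 351.6 → σ = 51.4 MPa, n = 6.84
  tungsten: E = 403.3, α = 4.45, σ_y = 707.0 → σ = 264 MPa, n = 2.68
  molybdenum: E = 320.0, α = 5.07, σ_y = 503.3 → σ = 238 MPa, n = 2.11
  elm: E = 10.10, α = 4.79, σ_y = 59.50 → σ = 7.11 MPa, n = 8.37
Molybdenum has the lowest safety factor, n = 2.11.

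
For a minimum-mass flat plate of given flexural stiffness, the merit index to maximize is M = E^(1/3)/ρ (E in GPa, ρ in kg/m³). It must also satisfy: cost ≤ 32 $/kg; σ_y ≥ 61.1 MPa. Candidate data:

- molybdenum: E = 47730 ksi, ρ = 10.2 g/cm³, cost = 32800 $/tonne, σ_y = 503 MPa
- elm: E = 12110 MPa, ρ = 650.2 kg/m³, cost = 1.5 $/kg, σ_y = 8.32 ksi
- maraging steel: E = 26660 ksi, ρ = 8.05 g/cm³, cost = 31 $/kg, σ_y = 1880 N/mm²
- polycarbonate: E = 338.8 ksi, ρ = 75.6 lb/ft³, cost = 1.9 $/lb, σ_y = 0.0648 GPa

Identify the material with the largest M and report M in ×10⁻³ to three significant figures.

polycarbonate, M = 1.10×10⁻³

Screen on constraints: cost ≤ 32 $/kg; σ_y ≥ 61.1 MPa. Survivors: maraging steel, polycarbonate.
Putting every candidate on a common basis:
  maraging steel: E = 183.8 GPa, ρ = 8050 kg/m³
  polycarbonate: E = 2.336 GPa, ρ = 1211 kg/m³
  polycarbonate: M = 1.10×10⁻³
  maraging steel: M = 0.706×10⁻³
Polycarbonate ranks first.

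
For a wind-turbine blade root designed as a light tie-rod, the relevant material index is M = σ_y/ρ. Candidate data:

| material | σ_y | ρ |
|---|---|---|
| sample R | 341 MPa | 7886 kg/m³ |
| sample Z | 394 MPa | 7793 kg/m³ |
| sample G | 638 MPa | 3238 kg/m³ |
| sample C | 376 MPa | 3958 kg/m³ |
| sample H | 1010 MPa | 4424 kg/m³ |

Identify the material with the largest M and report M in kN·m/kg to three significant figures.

Per-candidate index values:
  sample H: M = 228 kN·m/kg
  sample G: M = 197 kN·m/kg
  sample C: M = 95.0 kN·m/kg
  sample Z: M = 50.6 kN·m/kg
  sample R: M = 43.2 kN·m/kg
Sample H ranks first.

sample H, M = 228 kN·m/kg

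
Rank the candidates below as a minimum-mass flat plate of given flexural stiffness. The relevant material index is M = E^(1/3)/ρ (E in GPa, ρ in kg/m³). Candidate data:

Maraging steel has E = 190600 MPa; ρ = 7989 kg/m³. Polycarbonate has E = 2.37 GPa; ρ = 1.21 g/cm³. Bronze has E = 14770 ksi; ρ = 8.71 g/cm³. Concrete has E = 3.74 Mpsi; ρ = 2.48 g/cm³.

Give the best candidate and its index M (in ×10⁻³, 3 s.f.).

Normalizing units and computing the index:
  maraging steel: E = 190.6 GPa, ρ = 7989 kg/m³
  polycarbonate: E = 2.370 GPa, ρ = 1210 kg/m³
  bronze: E = 101.8 GPa, ρ = 8710 kg/m³
  concrete: E = 25.79 GPa, ρ = 2480 kg/m³
  concrete: M = 1.19×10⁻³
  polycarbonate: M = 1.10×10⁻³
  maraging steel: M = 0.720×10⁻³
  bronze: M = 0.536×10⁻³
Concrete ranks first.

concrete, M = 1.19×10⁻³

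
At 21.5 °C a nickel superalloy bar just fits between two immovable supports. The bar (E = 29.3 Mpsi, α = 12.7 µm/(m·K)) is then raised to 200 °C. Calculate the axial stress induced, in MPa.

458 MPa

E = 29.3 Mpsi = 202.0 GPa.
ΔT = 178.5 K. Constrained thermal stress σ = E·α·ΔT = 202.0×10³ MPa × 12.7×10⁻⁶ × 178.5 = 458 MPa (compressive).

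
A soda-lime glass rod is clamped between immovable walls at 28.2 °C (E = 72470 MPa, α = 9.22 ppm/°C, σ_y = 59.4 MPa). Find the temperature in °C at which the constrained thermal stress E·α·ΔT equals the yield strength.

117 °C

E = 72470 MPa = 72.47 GPa.
E·α·ΔT = 59.40 MPa ⇒ ΔT = 59.40 / (72.47×10³ × 9.22×10⁻⁶) = 88.90 K.
T = 28.2 + 88.90 = 117.1 °C.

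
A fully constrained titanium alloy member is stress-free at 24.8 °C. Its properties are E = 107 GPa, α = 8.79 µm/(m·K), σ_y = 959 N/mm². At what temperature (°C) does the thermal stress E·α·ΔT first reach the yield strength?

σ_y = 959 N/mm² = 959.0 MPa.
E·α·ΔT = 959.0 MPa ⇒ ΔT = 959.0 / (107.0×10³ × 8.79×10⁻⁶) = 1020 K.
T = 24.8 + 1020 = 1044 °C.

1040 °C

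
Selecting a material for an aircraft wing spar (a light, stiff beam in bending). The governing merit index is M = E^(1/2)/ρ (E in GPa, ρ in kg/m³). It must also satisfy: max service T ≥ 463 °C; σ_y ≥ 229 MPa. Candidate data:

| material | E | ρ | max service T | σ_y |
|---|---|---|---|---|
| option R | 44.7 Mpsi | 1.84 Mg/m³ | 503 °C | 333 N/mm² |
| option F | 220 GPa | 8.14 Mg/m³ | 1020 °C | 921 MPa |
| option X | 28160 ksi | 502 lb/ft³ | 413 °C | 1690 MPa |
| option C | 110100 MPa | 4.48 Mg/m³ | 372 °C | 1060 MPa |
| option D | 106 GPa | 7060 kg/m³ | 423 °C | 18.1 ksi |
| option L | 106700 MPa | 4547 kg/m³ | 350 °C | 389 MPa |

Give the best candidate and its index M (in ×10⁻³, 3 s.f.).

Screen on constraints: max service T ≥ 463 °C; σ_y ≥ 229 MPa. Survivors: option R, option F.
Normalizing units and computing the index:
  option R: E = 308.2 GPa, ρ = 1840 kg/m³
  option F: E = 220.0 GPa, ρ = 8140 kg/m³
  option R: M = 9.54×10⁻³
  option F: M = 1.82×10⁻³
Highest index: option R.

option R, M = 9.54×10⁻³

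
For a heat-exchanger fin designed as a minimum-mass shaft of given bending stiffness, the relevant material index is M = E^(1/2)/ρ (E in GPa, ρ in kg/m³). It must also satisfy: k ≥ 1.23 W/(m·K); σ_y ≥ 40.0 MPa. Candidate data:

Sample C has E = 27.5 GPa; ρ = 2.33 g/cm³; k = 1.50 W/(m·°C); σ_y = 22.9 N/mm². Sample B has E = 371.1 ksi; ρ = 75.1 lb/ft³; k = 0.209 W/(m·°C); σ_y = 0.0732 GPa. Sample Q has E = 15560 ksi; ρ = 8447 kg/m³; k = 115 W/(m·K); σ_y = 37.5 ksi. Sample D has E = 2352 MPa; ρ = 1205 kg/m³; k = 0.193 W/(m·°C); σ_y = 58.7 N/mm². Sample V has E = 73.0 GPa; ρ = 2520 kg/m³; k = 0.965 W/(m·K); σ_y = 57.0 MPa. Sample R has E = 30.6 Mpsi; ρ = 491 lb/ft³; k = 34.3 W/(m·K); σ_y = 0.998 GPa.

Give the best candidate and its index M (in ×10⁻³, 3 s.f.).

Screen on constraints: k ≥ 1.23 W/(m·K); σ_y ≥ 40.0 MPa. Survivors: sample Q, sample R.
Convert each candidate to consistent units, then evaluate M:
  sample Q: E = 107.3 GPa, ρ = 8447 kg/m³
  sample R: E = 211.0 GPa, ρ = 7865 kg/m³
  sample R: M = 1.85×10⁻³
  sample Q: M = 1.23×10⁻³
The maximum is for sample R.

sample R, M = 1.85×10⁻³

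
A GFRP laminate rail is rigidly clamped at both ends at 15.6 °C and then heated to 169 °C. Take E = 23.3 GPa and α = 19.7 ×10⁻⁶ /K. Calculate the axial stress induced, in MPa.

70.4 MPa

ΔT = 153.4 K. Constrained thermal stress σ = E·α·ΔT = 23.30×10³ MPa × 19.7×10⁻⁶ × 153.4 = 70.4 MPa (compressive).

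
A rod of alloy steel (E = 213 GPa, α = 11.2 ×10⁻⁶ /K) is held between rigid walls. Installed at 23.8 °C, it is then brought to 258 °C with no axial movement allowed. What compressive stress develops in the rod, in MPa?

559 MPa

ΔT = 234.2 K. Constrained thermal stress σ = E·α·ΔT = 213.0×10³ MPa × 11.2×10⁻⁶ × 234.2 = 559 MPa (compressive).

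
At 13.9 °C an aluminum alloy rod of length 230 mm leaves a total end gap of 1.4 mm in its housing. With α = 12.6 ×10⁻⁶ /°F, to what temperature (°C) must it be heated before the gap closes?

282 °C

α = 12.6×10⁻⁶/°F × 9/5 = 22.7×10⁻⁶/K.
α·L₀·ΔT = 1.4 mm ⇒ ΔT = 1.4 / (22.7×10⁻⁶ × 230.0) = 268.4 K.
T = 13.9 + 268.4 = 282.3 °C.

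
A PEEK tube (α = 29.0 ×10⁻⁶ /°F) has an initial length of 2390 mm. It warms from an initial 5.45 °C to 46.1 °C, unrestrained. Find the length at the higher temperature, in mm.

Convert α: 29.0×10⁻⁶/°F × (9/5) = 52.2×10⁻⁶/K.
ΔT = 46.1 − 5.45 = 40.65 K.
ΔL = α·L₀·ΔT = 52.2×10⁻⁶ × 2390 mm × 40.65 K = 5.07 mm.
L = L₀ + ΔL = 2390 + 5.07 = 2395.1 mm.

2395.1 mm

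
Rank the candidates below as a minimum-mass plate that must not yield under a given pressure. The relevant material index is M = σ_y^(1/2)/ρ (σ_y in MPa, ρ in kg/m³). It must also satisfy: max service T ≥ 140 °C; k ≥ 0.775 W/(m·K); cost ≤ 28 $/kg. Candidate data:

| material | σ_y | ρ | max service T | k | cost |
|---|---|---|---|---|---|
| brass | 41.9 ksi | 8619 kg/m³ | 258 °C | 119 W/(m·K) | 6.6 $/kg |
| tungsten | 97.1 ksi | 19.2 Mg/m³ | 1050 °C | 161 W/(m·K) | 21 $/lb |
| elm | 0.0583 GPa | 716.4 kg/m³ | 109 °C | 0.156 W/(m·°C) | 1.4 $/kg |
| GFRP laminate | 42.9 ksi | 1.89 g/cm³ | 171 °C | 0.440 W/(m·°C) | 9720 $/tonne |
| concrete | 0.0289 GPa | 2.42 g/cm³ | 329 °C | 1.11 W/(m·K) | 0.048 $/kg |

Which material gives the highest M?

concrete

Screen on constraints: max service T ≥ 140 °C; k ≥ 0.775 W/(m·K); cost ≤ 28 $/kg. Survivors: brass, concrete.
In SI units:
  brass: σ_y = 288.9 MPa, ρ = 8619 kg/m³
  concrete: σ_y = 28.90 MPa, ρ = 2420 kg/m³
  concrete: M = 2.22×10⁻³
  brass: M = 1.97×10⁻³
Highest index: concrete.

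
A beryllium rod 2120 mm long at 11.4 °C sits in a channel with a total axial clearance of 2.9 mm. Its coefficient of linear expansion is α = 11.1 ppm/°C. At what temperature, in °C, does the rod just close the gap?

135 °C

α·L₀·ΔT = 2.9 mm ⇒ ΔT = 2.9 / (11.1×10⁻⁶ × 2120.0) = 123.2 K.
T = 11.4 + 123.2 = 134.6 °C.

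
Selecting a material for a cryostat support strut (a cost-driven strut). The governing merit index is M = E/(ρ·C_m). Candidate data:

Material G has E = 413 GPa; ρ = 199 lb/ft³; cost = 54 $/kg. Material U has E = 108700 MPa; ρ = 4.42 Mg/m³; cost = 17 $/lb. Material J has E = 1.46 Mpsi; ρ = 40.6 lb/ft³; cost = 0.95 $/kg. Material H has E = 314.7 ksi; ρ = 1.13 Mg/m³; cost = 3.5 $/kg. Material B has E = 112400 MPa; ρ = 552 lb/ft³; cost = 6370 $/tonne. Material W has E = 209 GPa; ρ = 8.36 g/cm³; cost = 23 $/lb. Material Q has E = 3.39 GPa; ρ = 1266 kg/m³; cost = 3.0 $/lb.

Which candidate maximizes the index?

material J

Putting every candidate on a common basis:
  material G: E = 413.0 GPa, ρ = 3188 kg/m³, cost = 54.00 $/kg
  material U: E = 108.7 GPa, ρ = 4420 kg/m³, cost = 37.48 $/kg
  material J: E = 10.07 GPa, ρ = 650.3 kg/m³, cost = 0.9500 $/kg
  material H: E = 2.170 GPa, ρ = 1130 kg/m³, cost = 3.500 $/kg
  material B: E = 112.4 GPa, ρ = 8842 kg/m³, cost = 6.370 $/kg
  material W: E = 209.0 GPa, ρ = 8360 kg/m³, cost = 50.71 $/kg
  material Q: E = 3.390 GPa, ρ = 1266 kg/m³, cost = 6.614 $/kg
  material J: M = 16.3 MN·m per $
  material G: M = 2.40 MN·m per $
  material B: M = 2.00 MN·m per $
  material U: M = 0.656 MN·m per $
  material H: M = 0.549 MN·m per $
  material W: M = 0.493 MN·m per $
  material Q: M = 0.405 MN·m per $
Material J ranks first.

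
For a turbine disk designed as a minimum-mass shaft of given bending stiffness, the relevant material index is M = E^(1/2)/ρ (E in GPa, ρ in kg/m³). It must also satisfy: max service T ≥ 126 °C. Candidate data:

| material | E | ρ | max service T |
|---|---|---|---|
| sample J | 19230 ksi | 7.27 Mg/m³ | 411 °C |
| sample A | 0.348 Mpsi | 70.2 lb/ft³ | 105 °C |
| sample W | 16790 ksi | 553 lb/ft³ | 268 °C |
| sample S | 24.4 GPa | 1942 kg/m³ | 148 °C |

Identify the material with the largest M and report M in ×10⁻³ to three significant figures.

sample S, M = 2.54×10⁻³

Screen on constraints: max service T ≥ 126 °C. Survivors: sample J, sample W, sample S.
Putting every candidate on a common basis:
  sample J: E = 132.6 GPa, ρ = 7270 kg/m³
  sample W: E = 115.8 GPa, ρ = 8858 kg/m³
  sample S: E = 24.40 GPa, ρ = 1942 kg/m³
  sample S: M = 2.54×10⁻³
  sample J: M = 1.58×10⁻³
  sample W: M = 1.21×10⁻³
The maximum is for sample S.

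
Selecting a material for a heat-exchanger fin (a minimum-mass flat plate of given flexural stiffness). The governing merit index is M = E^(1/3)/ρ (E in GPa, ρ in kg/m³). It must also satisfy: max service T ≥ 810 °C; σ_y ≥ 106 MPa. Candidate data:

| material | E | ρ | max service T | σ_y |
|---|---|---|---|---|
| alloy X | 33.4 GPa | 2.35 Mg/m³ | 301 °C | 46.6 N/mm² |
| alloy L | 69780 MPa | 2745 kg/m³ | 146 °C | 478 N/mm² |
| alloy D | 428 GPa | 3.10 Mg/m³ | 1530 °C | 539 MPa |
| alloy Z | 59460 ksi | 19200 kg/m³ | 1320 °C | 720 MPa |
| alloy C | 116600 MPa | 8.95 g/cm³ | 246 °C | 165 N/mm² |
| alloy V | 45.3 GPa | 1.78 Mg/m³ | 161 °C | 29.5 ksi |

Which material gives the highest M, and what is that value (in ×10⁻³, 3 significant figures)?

alloy D, M = 2.43×10⁻³

Screen on constraints: max service T ≥ 810 °C; σ_y ≥ 106 MPa. Survivors: alloy D, alloy Z.
In SI units:
  alloy D: E = 428.0 GPa, ρ = 3100 kg/m³
  alloy Z: E = 410.0 GPa, ρ = 19200 kg/m³
  alloy D: M = 2.43×10⁻³
  alloy Z: M = 0.387×10⁻³
Highest index: alloy D.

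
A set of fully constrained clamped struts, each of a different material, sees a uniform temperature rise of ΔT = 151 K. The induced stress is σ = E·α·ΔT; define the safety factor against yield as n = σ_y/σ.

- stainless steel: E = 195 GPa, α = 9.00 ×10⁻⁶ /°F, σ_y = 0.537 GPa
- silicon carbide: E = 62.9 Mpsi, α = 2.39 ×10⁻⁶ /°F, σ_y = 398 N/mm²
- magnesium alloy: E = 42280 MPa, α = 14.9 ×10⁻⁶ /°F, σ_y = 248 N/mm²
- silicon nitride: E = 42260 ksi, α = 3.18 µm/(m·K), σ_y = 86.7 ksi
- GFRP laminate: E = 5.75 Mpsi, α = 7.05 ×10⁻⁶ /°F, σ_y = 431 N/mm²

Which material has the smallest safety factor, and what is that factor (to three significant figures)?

Converting E to GPa, α to ×10⁻⁶/K, σ_y to MPa, then σ and n for each:
  stainless steel: E = 195.0, α = 16.2, σ_y = 537.0 → σ = 477 MPa, n = 1.13
  silicon carbide: E = 433.7, α = 4.30, σ_y = 398.0 → σ = 282 MPa, n = 1.41
  magnesium alloy: E = 42.28, α = 26.8, σ_y = 248.0 → σ = 171 MPa, n = 1.45
  silicon nitride: E = 291.4, α = 3.18, σ_y = 597.8 → σ = 140 MPa, n = 4.27
  GFRP laminate: E = 39.64, α = 12.7, σ_y = 431.0 → σ = 76.0 MPa, n = 5.67
Stainless steel has the lowest safety factor, n = 1.13.

stainless steel, n = 1.13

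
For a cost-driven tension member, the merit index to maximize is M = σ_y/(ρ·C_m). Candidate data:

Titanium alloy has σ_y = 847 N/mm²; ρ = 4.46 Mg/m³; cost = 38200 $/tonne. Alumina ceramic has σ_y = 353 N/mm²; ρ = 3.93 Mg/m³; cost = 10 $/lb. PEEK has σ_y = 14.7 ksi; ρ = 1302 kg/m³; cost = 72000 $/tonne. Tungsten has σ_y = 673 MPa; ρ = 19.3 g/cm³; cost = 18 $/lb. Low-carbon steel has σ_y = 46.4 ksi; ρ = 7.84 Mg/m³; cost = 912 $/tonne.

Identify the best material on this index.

low-carbon steel

In SI units:
  titanium alloy: σ_y = 847.0 MPa, ρ = 4460 kg/m³, cost = 38.20 $/kg
  alumina ceramic: σ_y = 353.0 MPa, ρ = 3930 kg/m³, cost = 22.05 $/kg
  PEEK: σ_y = 101.4 MPa, ρ = 1302 kg/m³, cost = 72.00 $/kg
  tungsten: σ_y = 673.0 MPa, ρ = 19300 kg/m³, cost = 39.68 $/kg
  low-carbon steel: σ_y = 319.9 MPa, ρ = 7840 kg/m³, cost = 0.9120 $/kg
  low-carbon steel: M = 44.7 kN·m per $
  titanium alloy: M = 4.97 kN·m per $
  alumina ceramic: M = 4.07 kN·m per $
  PEEK: M = 1.08 kN·m per $
  tungsten: M = 0.879 kN·m per $
The maximum is for low-carbon steel.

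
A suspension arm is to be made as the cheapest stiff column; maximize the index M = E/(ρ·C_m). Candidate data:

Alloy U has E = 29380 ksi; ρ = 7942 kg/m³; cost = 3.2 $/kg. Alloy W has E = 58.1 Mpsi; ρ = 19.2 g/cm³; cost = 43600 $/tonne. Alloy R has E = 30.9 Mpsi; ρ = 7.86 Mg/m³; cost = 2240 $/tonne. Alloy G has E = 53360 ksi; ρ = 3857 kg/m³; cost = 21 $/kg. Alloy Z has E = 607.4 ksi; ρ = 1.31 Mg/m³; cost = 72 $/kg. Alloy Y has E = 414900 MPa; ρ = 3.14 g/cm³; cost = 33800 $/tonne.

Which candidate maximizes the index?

Putting every candidate on a common basis:
  alloy U: E = 202.6 GPa, ρ = 7942 kg/m³, cost = 3.200 $/kg
  alloy W: E = 400.6 GPa, ρ = 19200 kg/m³, cost = 43.60 $/kg
  alloy R: E = 213.0 GPa, ρ = 7860 kg/m³, cost = 2.240 $/kg
  alloy G: E = 367.9 GPa, ρ = 3857 kg/m³, cost = 21.00 $/kg
  alloy Z: E = 4.188 GPa, ρ = 1310 kg/m³, cost = 72.00 $/kg
  alloy Y: E = 414.9 GPa, ρ = 3140 kg/m³, cost = 33.80 $/kg
  alloy R: M = 12.1 MN·m per $
  alloy U: M = 7.97 MN·m per $
  alloy G: M = 4.54 MN·m per $
  alloy Y: M = 3.91 MN·m per $
  alloy W: M = 0.479 MN·m per $
  alloy Z: M = 0.0444 MN·m per $
Highest index: alloy R.

alloy R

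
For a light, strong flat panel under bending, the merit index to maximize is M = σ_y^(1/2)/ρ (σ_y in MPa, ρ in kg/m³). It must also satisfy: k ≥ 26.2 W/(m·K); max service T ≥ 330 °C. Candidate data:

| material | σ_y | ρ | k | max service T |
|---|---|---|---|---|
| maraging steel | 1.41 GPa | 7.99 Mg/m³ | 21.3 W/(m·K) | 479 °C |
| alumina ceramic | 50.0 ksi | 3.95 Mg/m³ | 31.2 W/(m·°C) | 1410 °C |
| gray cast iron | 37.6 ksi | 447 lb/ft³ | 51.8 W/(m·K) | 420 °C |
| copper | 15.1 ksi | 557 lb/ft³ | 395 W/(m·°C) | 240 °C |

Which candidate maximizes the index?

Screen on constraints: k ≥ 26.2 W/(m·K); max service T ≥ 330 °C. Survivors: alumina ceramic, gray cast iron.
After converting to SI:
  alumina ceramic: σ_y = 344.7 MPa, ρ = 3950 kg/m³
  gray cast iron: σ_y = 259.2 MPa, ρ = 7160 kg/m³
  alumina ceramic: M = 4.70×10⁻³
  gray cast iron: M = 2.25×10⁻³
Alumina ceramic ranks first.

alumina ceramic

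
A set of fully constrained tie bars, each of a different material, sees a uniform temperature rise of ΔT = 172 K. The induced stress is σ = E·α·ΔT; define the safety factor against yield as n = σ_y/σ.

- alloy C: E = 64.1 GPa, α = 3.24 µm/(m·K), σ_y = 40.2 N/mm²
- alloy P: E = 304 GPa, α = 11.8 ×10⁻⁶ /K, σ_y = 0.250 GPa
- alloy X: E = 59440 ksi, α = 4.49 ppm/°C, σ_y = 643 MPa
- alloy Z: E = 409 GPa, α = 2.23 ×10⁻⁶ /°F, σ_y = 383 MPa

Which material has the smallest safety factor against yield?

Converting E to GPa, α to ×10⁻⁶/K, σ_y to MPa, then σ and n for each:
  alloy C: E = 64.10, α = 3.24, σ_y = 40.20 → σ = 35.7 MPa, n = 1.13
  alloy P: E = 304.0, α = 11.8, σ_y = 250.0 → σ = 617 MPa, n = 0.405
  alloy X: E = 409.8, α = 4.49, σ_y = 643.0 → σ = 316 MPa, n = 2.03
  alloy Z: E = 409.0, α = 4.01, σ_y = 383.0 → σ = 282 MPa, n = 1.36
The minimum is alloy P at n = 0.405.

alloy P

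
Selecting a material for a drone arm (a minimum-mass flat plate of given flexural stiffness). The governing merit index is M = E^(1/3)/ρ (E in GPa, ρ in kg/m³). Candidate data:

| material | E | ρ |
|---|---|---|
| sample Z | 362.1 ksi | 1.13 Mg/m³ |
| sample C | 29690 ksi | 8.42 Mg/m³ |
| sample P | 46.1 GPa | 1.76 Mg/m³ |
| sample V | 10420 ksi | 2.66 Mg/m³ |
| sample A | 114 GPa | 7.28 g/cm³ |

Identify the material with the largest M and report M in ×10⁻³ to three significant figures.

sample P, M = 2.04×10⁻³

Putting every candidate on a common basis:
  sample Z: E = 2.497 GPa, ρ = 1130 kg/m³
  sample C: E = 204.7 GPa, ρ = 8420 kg/m³
  sample P: E = 46.10 GPa, ρ = 1760 kg/m³
  sample V: E = 71.84 GPa, ρ = 2660 kg/m³
  sample A: E = 114.0 GPa, ρ = 7280 kg/m³
  sample P: M = 2.04×10⁻³
  sample V: M = 1.56×10⁻³
  sample Z: M = 1.20×10⁻³
  sample C: M = 0.700×10⁻³
  sample A: M = 0.666×10⁻³
The maximum is for sample P.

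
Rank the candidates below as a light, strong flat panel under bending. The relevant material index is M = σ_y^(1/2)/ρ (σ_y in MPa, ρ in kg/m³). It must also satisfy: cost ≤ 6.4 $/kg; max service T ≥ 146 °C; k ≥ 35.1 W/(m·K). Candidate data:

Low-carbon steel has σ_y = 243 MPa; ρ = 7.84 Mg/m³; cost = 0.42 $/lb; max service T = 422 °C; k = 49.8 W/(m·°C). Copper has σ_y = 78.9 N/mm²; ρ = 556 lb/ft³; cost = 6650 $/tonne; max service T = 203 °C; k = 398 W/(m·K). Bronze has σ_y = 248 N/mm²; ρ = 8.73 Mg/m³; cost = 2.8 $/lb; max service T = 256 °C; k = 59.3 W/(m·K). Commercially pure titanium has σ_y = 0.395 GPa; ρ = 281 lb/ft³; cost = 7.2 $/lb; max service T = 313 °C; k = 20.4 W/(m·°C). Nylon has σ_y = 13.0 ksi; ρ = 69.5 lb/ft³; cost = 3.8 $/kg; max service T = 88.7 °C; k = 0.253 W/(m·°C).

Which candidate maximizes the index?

Screen on constraints: cost ≤ 6.4 $/kg; max service T ≥ 146 °C; k ≥ 35.1 W/(m·K). Survivors: low-carbon steel, bronze.
After converting to SI:
  low-carbon steel: σ_y = 243.0 MPa, ρ = 7840 kg/m³
  bronze: σ_y = 248.0 MPa, ρ = 8730 kg/m³
  low-carbon steel: M = 1.99×10⁻³
  bronze: M = 1.80×10⁻³
The maximum is for low-carbon steel.

low-carbon steel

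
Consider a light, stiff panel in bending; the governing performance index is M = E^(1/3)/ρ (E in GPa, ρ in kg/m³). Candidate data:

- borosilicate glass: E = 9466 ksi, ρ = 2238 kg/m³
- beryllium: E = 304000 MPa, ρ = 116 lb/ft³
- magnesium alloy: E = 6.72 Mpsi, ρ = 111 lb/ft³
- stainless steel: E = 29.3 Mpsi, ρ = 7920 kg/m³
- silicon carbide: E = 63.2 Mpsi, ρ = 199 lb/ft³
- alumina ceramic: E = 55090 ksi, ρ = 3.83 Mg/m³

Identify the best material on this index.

After converting to SI:
  borosilicate glass: E = 65.27 GPa, ρ = 2238 kg/m³
  beryllium: E = 304.0 GPa, ρ = 1858 kg/m³
  magnesium alloy: E = 46.33 GPa, ρ = 1778 kg/m³
  stainless steel: E = 202.0 GPa, ρ = 7920 kg/m³
  silicon carbide: E = 435.7 GPa, ρ = 3188 kg/m³
  alumina ceramic: E = 379.8 GPa, ρ = 3830 kg/m³
  beryllium: M = 3.62×10⁻³
  silicon carbide: M = 2.38×10⁻³
  magnesium alloy: M = 2.02×10⁻³
  alumina ceramic: M = 1.89×10⁻³
  borosilicate glass: M = 1.80×10⁻³
  stainless steel: M = 0.741×10⁻³
Beryllium has the largest M.

beryllium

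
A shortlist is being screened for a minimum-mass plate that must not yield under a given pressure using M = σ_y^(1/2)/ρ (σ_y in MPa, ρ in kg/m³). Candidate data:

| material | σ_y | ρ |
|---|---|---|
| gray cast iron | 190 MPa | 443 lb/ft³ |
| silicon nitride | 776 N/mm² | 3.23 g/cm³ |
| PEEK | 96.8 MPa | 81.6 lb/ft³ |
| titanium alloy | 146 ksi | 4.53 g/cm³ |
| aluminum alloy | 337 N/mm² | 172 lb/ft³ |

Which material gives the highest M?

In SI units:
  gray cast iron: σ_y = 190.0 MPa, ρ = 7096 kg/m³
  silicon nitride: σ_y = 776.0 MPa, ρ = 3230 kg/m³
  PEEK: σ_y = 96.80 MPa, ρ = 1307 kg/m³
  titanium alloy: σ_y = 1007 MPa, ρ = 4530 kg/m³
  aluminum alloy: σ_y = 337.0 MPa, ρ = 2755 kg/m³
  silicon nitride: M = 8.62×10⁻³
  PEEK: M = 7.53×10⁻³
  titanium alloy: M = 7.00×10⁻³
  aluminum alloy: M = 6.66×10⁻³
  gray cast iron: M = 1.94×10⁻³
Highest index: silicon nitride.

silicon nitride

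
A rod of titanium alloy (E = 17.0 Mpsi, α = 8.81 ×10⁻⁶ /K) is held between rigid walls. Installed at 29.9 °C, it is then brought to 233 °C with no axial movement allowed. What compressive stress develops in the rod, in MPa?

E = 17.0 Mpsi = 117.2 GPa.
ΔT = 203.1 K. Constrained thermal stress σ = E·α·ΔT = 117.2×10³ MPa × 8.81×10⁻⁶ × 203.1 = 210 MPa (compressive).

210 MPa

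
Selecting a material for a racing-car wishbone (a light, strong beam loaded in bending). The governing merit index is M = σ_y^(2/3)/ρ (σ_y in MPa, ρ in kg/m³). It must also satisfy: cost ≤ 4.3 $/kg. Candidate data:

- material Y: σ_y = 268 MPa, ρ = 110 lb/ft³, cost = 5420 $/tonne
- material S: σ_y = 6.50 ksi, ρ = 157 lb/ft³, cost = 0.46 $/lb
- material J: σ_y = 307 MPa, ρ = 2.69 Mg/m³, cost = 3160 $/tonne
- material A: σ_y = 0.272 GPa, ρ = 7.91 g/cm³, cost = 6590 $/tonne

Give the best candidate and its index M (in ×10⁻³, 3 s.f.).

material J, M = 16.9×10⁻³

Screen on constraints: cost ≤ 4.3 $/kg. Survivors: material S, material J.
In SI units:
  material S: σ_y = 44.82 MPa, ρ = 2515 kg/m³
  material J: σ_y = 307.0 MPa, ρ = 2690 kg/m³
  material J: M = 16.9×10⁻³
  material S: M = 5.02×10⁻³
Material J ranks first.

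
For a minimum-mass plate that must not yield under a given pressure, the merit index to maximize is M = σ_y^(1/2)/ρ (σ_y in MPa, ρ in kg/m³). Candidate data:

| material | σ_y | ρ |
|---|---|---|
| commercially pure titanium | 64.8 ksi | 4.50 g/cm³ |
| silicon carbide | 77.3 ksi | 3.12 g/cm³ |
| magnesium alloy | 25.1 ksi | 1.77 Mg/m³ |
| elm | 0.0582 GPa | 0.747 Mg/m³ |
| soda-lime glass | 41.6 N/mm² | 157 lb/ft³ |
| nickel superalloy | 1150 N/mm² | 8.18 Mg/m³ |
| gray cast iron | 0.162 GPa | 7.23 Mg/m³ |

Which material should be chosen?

After converting to SI:
  commercially pure titanium: σ_y = 446.8 MPa, ρ = 4500 kg/m³
  silicon carbide: σ_y = 533.0 MPa, ρ = 3120 kg/m³
  magnesium alloy: σ_y = 173.1 MPa, ρ = 1770 kg/m³
  elm: σ_y = 58.20 MPa, ρ = 747.0 kg/m³
  soda-lime glass: σ_y = 41.60 MPa, ρ = 2515 kg/m³
  nickel superalloy: σ_y = 1150 MPa, ρ = 8180 kg/m³
  gray cast iron: σ_y = 162.0 MPa, ρ = 7230 kg/m³
  elm: M = 10.2×10⁻³
  magnesium alloy: M = 7.43×10⁻³
  silicon carbide: M = 7.40×10⁻³
  commercially pure titanium: M = 4.70×10⁻³
  nickel superalloy: M = 4.15×10⁻³
  soda-lime glass: M = 2.56×10⁻³
  gray cast iron: M = 1.76×10⁻³
Elm has the largest M.

elm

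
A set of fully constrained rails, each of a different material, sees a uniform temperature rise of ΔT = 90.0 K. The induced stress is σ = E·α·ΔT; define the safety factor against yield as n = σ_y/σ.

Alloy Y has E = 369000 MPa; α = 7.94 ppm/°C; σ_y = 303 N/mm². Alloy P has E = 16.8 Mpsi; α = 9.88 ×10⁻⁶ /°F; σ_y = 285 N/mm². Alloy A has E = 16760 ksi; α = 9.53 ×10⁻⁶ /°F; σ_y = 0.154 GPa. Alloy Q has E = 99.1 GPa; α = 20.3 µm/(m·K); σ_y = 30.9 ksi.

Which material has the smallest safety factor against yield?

alloy A

In consistent units (E in GPa, α in ×10⁻⁶/K, σ_y in MPa):
  alloy Y: E = 369.0, α = 7.94, σ_y = 303.0 → σ = 264 MPa, n = 1.15
  alloy P: E = 115.8, α = 17.8, σ_y = 285.0 → σ = 185 MPa, n = 1.54
  alloy A: E = 115.6, α = 17.2, σ_y = 154.0 → σ = 178 MPa, n = 0.863
  alloy Q: E = 99.10, α = 20.3, σ_y = 213.0 → σ = 181 MPa, n = 1.18
The minimum is alloy A at n = 0.863.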